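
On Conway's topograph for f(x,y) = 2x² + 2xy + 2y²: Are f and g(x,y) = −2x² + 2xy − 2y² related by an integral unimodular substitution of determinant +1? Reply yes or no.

D₁ = -12, D₂ = -12
f: reduced (well bottom): (2,2,2) with a≤c, −a<b≤a
g is negative-definite; reduce −g:
−g: translate: b→2 (≡-2 mod 4), so (2,-2,2)→(2,2,2)
−g: reduced (well bottom): (2,2,2) with a≤c, −a<b≤a
flip sign back: reduced form of g is (-2,-2,-2)
reduced forms (2, 2, 2) vs (-2, -2, -2) ⇒ inequivalent

no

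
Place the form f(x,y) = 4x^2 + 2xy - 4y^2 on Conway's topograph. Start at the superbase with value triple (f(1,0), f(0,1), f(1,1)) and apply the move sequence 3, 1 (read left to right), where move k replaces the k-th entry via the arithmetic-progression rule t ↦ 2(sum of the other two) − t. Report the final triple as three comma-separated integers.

start (4,-4,2) = (f(1,0),f(0,1),f(1,1))
replace slot 3: 2·(4+(-4)) − 2 = -2 → (4,-4,-2)
replace slot 1: 2·((-4)+(-2)) − 4 = -16 → (-16,-4,-2)

-16,-4,-2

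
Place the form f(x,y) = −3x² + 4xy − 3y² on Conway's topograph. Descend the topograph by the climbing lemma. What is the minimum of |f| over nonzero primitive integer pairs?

translate: b→2 (≡-4 mod 6), so (3,-4,3)→(3,2,2)
flip: (3,2,2)→(2,-2,3)
translate: b→2 (≡-2 mod 4), so (2,-2,3)→(2,2,3)
reduced (well bottom): (2,2,3) with a≤c, −a<b≤a
well minimum |f| = |-2| = 2 (negative-definite)

2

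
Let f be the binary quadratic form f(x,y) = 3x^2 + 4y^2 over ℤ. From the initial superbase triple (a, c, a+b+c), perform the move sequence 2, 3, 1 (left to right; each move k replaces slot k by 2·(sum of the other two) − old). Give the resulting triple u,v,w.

start (3,4,7) = (f(1,0),f(0,1),f(1,1))
replace slot 2: 2·(3+7) − 4 = 16 → (3,16,7)
replace slot 3: 2·(3+16) − 7 = 31 → (3,16,31)
replace slot 1: 2·(16+31) − 3 = 91 → (91,16,31)

91,16,31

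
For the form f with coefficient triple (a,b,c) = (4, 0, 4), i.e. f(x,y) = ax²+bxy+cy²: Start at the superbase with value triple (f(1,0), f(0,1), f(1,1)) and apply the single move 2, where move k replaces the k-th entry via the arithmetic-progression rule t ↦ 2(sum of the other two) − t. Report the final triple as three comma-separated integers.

start (4,4,8) = (f(1,0),f(0,1),f(1,1))
replace slot 2: 2·(4+8) − 4 = 20 → (4,20,8)

4,20,8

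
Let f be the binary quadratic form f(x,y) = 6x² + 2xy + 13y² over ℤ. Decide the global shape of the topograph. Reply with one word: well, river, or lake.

D = b²−4ac = 2² − 4·6·13 = -308
D < 0 ⇒ definite ⇒ every region one sign ⇒ single well

well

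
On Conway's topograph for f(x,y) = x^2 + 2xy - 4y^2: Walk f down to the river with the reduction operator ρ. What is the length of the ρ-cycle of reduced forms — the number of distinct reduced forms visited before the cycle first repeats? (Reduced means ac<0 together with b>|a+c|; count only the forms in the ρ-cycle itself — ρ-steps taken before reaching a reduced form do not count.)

D = 20, ⌊√D⌋ = 4
descent: ρ → (-4,-2,1)
descent: ρ → (1,4,-1)  [lands on river]
river: ρ → (-1,4,1)
ρ-cycle length = 2 (tail of 2 descent steps not counted)

2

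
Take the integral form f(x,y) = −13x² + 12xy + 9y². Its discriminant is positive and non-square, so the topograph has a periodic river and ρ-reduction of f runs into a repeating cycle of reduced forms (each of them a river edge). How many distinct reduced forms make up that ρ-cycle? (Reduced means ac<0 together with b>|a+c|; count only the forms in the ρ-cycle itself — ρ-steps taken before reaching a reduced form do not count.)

D = 612, ⌊√D⌋ = 24
river: ρ → (9,24,-1)
river: ρ → (-1,24,9)
river: ρ → (9,12,-13)
river: ρ → (-13,14,8)
river: ρ → (8,18,-9)
river: ρ → (-9,18,8)
river: ρ → (8,14,-13)
river: ρ → (-13,12,9)
ρ-cycle length = 8 (tail of 0 descent steps not counted)

8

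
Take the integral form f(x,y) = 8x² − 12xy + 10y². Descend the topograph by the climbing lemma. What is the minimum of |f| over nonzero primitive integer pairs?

translate: b→4 (≡-12 mod 16), so (8,-12,10)→(8,4,6)
flip: (8,4,6)→(6,-4,8)
reduced (well bottom): (6,-4,8) with a≤c, −a<b≤a
well minimum = a = 6

6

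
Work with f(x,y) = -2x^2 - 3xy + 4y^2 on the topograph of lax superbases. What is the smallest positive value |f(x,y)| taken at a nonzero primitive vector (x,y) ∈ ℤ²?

descent: ρ → (4,3,-2)  [lands on river]
river: ρ → (-2,5,2)
river: ρ → (2,3,-4)
river: ρ → (-4,5,1)
river: ρ → (1,5,-4)
river: ρ → (-4,3,2)
river: ρ → (2,5,-2)
river: ρ → (-2,3,4)
river: ρ → (4,5,-1)
river: ρ → (-1,5,4)
closes: descent 1, river 10
min |a| on river = 1

1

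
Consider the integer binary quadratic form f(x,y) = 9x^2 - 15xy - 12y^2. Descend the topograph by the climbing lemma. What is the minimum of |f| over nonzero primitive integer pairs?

descent: ρ → (-12,15,9)  [lands on river]
river: ρ → (9,21,-6)
river: ρ → (-6,15,18)
river: ρ → (18,21,-3)
river: ρ → (-3,21,18)
river: ρ → (18,15,-6)
river: ρ → (-6,21,9)
river: ρ → (9,15,-12)
river: ρ → (-12,9,12)
river: ρ → (12,15,-9)
river: ρ → (-9,21,6)
river: ρ → (6,15,-18)
river: ρ → (-18,21,3)
river: ρ → (3,21,-18)
river: ρ → (-18,15,6)
river: ρ → (6,21,-9)
river: ρ → (-9,15,12)
river: ρ → (12,9,-12)
closes: descent 1, river 18
min |a| on river = 3

3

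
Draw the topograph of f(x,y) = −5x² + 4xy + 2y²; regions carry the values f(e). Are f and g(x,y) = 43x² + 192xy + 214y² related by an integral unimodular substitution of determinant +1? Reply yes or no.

D₁ = 56, D₂ = 56
river cycle of f (length 4): (2, 4, -5), (-5, 6, 1), (1, 6, -5), (-5, 4, 2)
river cycle of g (length 4): (2, 4, -5), (-5, 6, 1), (1, 6, -5), (-5, 4, 2)
cycles coincide ⇒ equivalent

yes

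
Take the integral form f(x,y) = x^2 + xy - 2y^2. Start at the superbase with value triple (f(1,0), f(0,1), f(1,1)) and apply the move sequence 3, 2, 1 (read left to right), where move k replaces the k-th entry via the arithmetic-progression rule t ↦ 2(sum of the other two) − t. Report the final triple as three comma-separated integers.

start (1,-2,0) = (f(1,0),f(0,1),f(1,1))
replace slot 3: 2·(1+(-2)) − 0 = -2 → (1,-2,-2)
replace slot 2: 2·(1+(-2)) − (-2) = 0 → (1,0,-2)
replace slot 1: 2·(0+(-2)) − 1 = -5 → (-5,0,-2)

-5,0,-2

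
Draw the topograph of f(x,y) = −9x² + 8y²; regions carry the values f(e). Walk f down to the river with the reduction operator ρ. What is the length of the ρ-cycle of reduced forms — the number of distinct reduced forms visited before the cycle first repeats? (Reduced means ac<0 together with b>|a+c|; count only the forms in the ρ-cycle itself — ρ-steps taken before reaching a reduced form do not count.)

D = 288, ⌊√D⌋ = 16
descent: ρ → (8,16,-1)  [lands on river]
river: ρ → (-1,16,8)
ρ-cycle length = 2 (tail of 1 descent step not counted)

2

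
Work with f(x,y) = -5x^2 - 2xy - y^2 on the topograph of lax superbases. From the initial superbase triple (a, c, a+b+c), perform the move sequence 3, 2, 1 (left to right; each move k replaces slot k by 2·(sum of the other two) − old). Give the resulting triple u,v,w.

start (-5,-1,-8) = (f(1,0),f(0,1),f(1,1))
replace slot 3: 2·((-5)+(-1)) − (-8) = -4 → (-5,-1,-4)
replace slot 2: 2·((-5)+(-4)) − (-1) = -17 → (-5,-17,-4)
replace slot 1: 2·((-17)+(-4)) − (-5) = -37 → (-37,-17,-4)

-37,-17,-4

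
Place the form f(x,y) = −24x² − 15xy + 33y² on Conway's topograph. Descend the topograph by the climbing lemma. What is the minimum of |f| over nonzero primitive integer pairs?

descent: ρ → (33,15,-24)  [lands on river]
river: ρ → (-24,33,24)
river: ρ → (24,15,-33)
river: ρ → (-33,51,6)
river: ρ → (6,57,-6)
river: ρ → (-6,51,33)
closes: descent 1, river 6
min |a| on river = 6

6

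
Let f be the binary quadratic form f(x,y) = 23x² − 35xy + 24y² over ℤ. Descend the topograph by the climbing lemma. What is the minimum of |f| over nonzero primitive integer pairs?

translate: b→11 (≡-35 mod 46), so (23,-35,24)→(23,11,12)
flip: (23,11,12)→(12,-11,23)
reduced (well bottom): (12,-11,23) with a≤c, −a<b≤a
well minimum = a = 12

12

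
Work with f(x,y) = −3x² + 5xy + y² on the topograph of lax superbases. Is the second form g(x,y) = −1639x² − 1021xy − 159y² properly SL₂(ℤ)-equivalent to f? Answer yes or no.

D₁ = 37, D₂ = 37
river cycle of f (length 6): (1, 5, -3), (-3, 1, 3), (3, 5, -1), (-1, 5, 3), (3, 1, -3), (-3, 5, 1)
river cycle of g (length 6): (1, 5, -3), (-3, 1, 3), (3, 5, -1), (-1, 5, 3), (3, 1, -3), (-3, 5, 1)
cycles coincide ⇒ equivalent

yes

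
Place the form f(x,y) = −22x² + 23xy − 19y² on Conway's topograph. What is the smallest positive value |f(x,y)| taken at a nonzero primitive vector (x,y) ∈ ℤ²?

translate: b→21 (≡-23 mod 44), so (22,-23,19)→(22,21,18)
flip: (22,21,18)→(18,-21,22)
translate: b→15 (≡-21 mod 36), so (18,-21,22)→(18,15,19)
reduced (well bottom): (18,15,19) with a≤c, −a<b≤a
well minimum |f| = |-18| = 18 (negative-definite)

18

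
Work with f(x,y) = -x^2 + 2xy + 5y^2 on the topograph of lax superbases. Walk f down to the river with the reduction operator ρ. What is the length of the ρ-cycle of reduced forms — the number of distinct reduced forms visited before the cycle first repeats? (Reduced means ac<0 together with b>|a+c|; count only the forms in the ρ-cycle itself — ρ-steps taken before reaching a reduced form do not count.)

D = 24, ⌊√D⌋ = 4
descent: ρ → (5,-2,-1)
descent: ρ → (-1,4,2)  [lands on river]
river: ρ → (2,4,-1)
ρ-cycle length = 2 (tail of 2 descent steps not counted)

2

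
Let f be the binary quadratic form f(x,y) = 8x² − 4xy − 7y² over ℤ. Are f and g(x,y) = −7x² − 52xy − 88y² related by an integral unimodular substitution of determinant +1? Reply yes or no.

D₁ = 240, D₂ = 240
river cycle of f (length 6): (-7, 4, 8), (8, 12, -3), (-3, 12, 8), (8, 4, -7), (-7, 10, 5), (5, 10, -7)
river cycle of g (length 6): (-7, 4, 8), (8, 12, -3), (-3, 12, 8), (8, 4, -7), (-7, 10, 5), (5, 10, -7)
cycles coincide ⇒ equivalent

yes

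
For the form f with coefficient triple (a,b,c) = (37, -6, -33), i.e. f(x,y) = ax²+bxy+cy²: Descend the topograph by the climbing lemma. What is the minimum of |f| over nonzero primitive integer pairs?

descent: ρ → (-33,6,37)  [lands on river]
river: ρ → (37,68,-2)
river: ρ → (-2,68,37)
river: ρ → (37,6,-33)
river: ρ → (-33,60,10)
river: ρ → (10,60,-33)
closes: descent 1, river 6
min |a| on river = 2

2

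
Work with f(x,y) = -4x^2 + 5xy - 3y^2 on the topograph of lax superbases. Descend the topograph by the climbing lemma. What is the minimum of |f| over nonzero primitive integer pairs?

translate: b→3 (≡-5 mod 8), so (4,-5,3)→(4,3,2)
flip: (4,3,2)→(2,-3,4)
translate: b→1 (≡-3 mod 4), so (2,-3,4)→(2,1,3)
reduced (well bottom): (2,1,3) with a≤c, −a<b≤a
well minimum |f| = |-2| = 2 (negative-definite)

2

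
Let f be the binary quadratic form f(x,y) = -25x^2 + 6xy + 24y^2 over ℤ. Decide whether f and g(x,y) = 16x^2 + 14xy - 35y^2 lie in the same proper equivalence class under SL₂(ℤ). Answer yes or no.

D₁ = 2436, D₂ = 2436
river cycle of f (length 12): (24, 42, -7), (-7, 42, 24), (24, 6, -25), (-25, 44, 5), (5, 46, -16), (-16, 18, 33), (33, 48, -1), (-1, 48, 33), (33, 18, -16), (-16, 46, 5), … (2 more)
river cycle of g (length 12): (16, 46, -5), (-5, 44, 25), (25, 6, -24), (-24, 42, 7), (7, 42, -24), (-24, 6, 25), (25, 44, -5), (-5, 46, 16), (16, 18, -33), (-33, 48, 1), … (2 more)
cycles differ ⇒ inequivalent

no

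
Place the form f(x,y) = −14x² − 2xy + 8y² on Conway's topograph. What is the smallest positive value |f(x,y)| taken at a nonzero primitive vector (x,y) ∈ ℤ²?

descent: ρ → (8,18,-4)  [lands on river]
river: ρ → (-4,14,16)
river: ρ → (16,18,-2)
river: ρ → (-2,18,16)
river: ρ → (16,14,-4)
river: ρ → (-4,18,8)
river: ρ → (8,14,-8)
river: ρ → (-8,18,4)
river: ρ → (4,14,-16)
river: ρ → (-16,18,2)
river: ρ → (2,18,-16)
river: ρ → (-16,14,4)
river: ρ → (4,18,-8)
river: ρ → (-8,14,8)
closes: descent 1, river 14
min |a| on river = 2

2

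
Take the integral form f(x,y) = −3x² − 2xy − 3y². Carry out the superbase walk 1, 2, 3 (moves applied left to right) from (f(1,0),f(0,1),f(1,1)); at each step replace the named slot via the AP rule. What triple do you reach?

start (-3,-3,-8) = (f(1,0),f(0,1),f(1,1))
replace slot 1: 2·((-3)+(-8)) − (-3) = -19 → (-19,-3,-8)
replace slot 2: 2·((-19)+(-8)) − (-3) = -51 → (-19,-51,-8)
replace slot 3: 2·((-19)+(-51)) − (-8) = -132 → (-19,-51,-132)

-19,-51,-132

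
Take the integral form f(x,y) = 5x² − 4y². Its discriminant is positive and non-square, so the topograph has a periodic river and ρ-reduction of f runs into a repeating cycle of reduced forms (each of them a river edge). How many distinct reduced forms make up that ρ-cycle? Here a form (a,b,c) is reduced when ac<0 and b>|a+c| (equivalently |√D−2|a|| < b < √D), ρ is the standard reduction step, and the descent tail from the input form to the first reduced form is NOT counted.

D = 80, ⌊√D⌋ = 8
descent: ρ → (-4,8,1)  [lands on river]
river: ρ → (1,8,-4)
ρ-cycle length = 2 (tail of 1 descent step not counted)

2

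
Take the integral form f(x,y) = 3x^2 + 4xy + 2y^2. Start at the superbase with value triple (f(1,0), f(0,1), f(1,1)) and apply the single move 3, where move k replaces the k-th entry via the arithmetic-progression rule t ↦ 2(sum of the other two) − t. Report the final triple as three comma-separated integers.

start (3,2,9) = (f(1,0),f(0,1),f(1,1))
replace slot 3: 2·(3+2) − 9 = 1 → (3,2,1)

3,2,1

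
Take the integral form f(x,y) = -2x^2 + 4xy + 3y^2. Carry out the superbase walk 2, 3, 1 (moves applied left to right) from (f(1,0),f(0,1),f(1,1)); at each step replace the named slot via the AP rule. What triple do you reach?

start (-2,3,5) = (f(1,0),f(0,1),f(1,1))
replace slot 2: 2·((-2)+5) − 3 = 3 → (-2,3,5)
replace slot 3: 2·((-2)+3) − 5 = -3 → (-2,3,-3)
replace slot 1: 2·(3+(-3)) − (-2) = 2 → (2,3,-3)

2,3,-3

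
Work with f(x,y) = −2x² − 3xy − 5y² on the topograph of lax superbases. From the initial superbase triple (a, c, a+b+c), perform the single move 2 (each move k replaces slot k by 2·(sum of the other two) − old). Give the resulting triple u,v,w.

start (-2,-5,-10) = (f(1,0),f(0,1),f(1,1))
replace slot 2: 2·((-2)+(-10)) − (-5) = -19 → (-2,-19,-10)

-2,-19,-10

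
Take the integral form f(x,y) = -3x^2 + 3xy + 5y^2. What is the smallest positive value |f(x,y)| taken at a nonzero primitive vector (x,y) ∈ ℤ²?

river: ρ → (5,7,-1)
river: ρ → (-1,7,5)
river: ρ → (5,3,-3)
river: ρ → (-3,3,5)
closes: descent 0, river 4
min |a| on river = 1

1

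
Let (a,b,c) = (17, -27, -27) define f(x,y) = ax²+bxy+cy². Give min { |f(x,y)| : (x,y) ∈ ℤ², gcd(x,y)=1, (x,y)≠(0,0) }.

descent: ρ → (-27,27,17)  [lands on river]
river: ρ → (17,41,-13)
river: ρ → (-13,37,23)
river: ρ → (23,9,-27)
river: ρ → (-27,45,5)
river: ρ → (5,45,-27)
river: ρ → (-27,9,23)
river: ρ → (23,37,-13)
river: ρ → (-13,41,17)
river: ρ → (17,27,-27)
closes: descent 1, river 10
min |a| on river = 5

5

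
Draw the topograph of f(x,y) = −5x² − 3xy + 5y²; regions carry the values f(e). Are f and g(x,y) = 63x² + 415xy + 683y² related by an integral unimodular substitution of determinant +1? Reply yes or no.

D₁ = 109, D₂ = 109
river cycle of f (length 14): (5, 3, -5), (-5, 7, 3), (3, 5, -7), (-7, 9, 1), (1, 9, -7), (-7, 5, 3), (3, 7, -5), (-5, 3, 5), (5, 7, -3), (-3, 5, 7), … (4 more)
river cycle of g (length 14): (5, 3, -5), (-5, 7, 3), (3, 5, -7), (-7, 9, 1), (1, 9, -7), (-7, 5, 3), (3, 7, -5), (-5, 3, 5), (5, 7, -3), (-3, 5, 7), … (4 more)
cycles coincide ⇒ equivalent

yes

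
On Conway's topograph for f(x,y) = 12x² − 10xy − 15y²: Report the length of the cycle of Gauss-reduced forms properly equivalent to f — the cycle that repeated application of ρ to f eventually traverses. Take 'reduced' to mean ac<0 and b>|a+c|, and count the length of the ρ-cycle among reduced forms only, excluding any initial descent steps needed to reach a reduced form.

D = 820, ⌊√D⌋ = 28
descent: ρ → (-15,10,12)  [lands on river]
river: ρ → (12,14,-13)
river: ρ → (-13,12,13)
river: ρ → (13,14,-12)
river: ρ → (-12,10,15)
river: ρ → (15,20,-7)
river: ρ → (-7,22,12)
river: ρ → (12,26,-3)
river: ρ → (-3,28,3)
river: ρ → (3,26,-12)
river: ρ → (-12,22,7)
river: ρ → (7,20,-15)
ρ-cycle length = 12 (tail of 1 descent step not counted)

12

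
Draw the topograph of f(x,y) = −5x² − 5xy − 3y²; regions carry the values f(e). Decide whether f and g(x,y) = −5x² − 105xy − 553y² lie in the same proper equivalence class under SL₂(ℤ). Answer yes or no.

D₁ = -35, D₂ = -35
f is negative-definite; reduce −f:
−f: flip: (5,5,3)→(3,-5,5)
−f: translate: b→1 (≡-5 mod 6), so (3,-5,5)→(3,1,3)
−f: reduced (well bottom): (3,1,3) with a≤c, −a<b≤a
flip sign back: reduced form of f is (-3,-1,-3)
g is negative-definite; reduce −g:
−g: translate: b→5 (≡105 mod 10), so (5,105,553)→(5,5,3)
−g: flip: (5,5,3)→(3,-5,5)
−g: translate: b→1 (≡-5 mod 6), so (3,-5,5)→(3,1,3)
−g: reduced (well bottom): (3,1,3) with a≤c, −a<b≤a
flip sign back: reduced form of g is (-3,-1,-3)
reduced forms (-3, -1, -3) vs (-3, -1, -3) ⇒ equivalent

yes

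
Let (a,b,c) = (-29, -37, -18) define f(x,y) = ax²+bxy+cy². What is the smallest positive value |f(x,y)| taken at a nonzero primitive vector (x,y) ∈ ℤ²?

translate: b→-21 (≡37 mod 58), so (29,37,18)→(29,-21,10)
flip: (29,-21,10)→(10,21,29)
translate: b→1 (≡21 mod 20), so (10,21,29)→(10,1,18)
reduced (well bottom): (10,1,18) with a≤c, −a<b≤a
well minimum |f| = |-10| = 10 (negative-definite)

10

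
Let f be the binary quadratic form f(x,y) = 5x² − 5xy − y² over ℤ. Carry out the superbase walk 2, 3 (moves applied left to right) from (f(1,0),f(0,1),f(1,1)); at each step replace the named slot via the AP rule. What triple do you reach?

start (5,-1,-1) = (f(1,0),f(0,1),f(1,1))
replace slot 2: 2·(5+(-1)) − (-1) = 9 → (5,9,-1)
replace slot 3: 2·(5+9) − (-1) = 29 → (5,9,29)

5,9,29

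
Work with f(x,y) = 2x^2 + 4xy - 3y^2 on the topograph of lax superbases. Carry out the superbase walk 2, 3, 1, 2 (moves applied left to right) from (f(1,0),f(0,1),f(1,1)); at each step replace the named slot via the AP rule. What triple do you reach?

start (2,-3,3) = (f(1,0),f(0,1),f(1,1))
replace slot 2: 2·(2+3) − (-3) = 13 → (2,13,3)
replace slot 3: 2·(2+13) − 3 = 27 → (2,13,27)
replace slot 1: 2·(13+27) − 2 = 78 → (78,13,27)
replace slot 2: 2·(78+27) − 13 = 197 → (78,197,27)

78,197,27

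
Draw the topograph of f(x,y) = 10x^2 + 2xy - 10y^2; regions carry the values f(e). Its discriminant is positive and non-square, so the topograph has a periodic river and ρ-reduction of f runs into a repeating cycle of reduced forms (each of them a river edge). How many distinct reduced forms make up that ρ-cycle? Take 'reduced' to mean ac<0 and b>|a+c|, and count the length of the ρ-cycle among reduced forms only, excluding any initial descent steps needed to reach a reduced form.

D = 404, ⌊√D⌋ = 20
river: ρ → (-10,18,2)
river: ρ → (2,18,-10)
river: ρ → (-10,2,10)
river: ρ → (10,18,-2)
river: ρ → (-2,18,10)
river: ρ → (10,2,-10)
ρ-cycle length = 6 (tail of 0 descent steps not counted)

6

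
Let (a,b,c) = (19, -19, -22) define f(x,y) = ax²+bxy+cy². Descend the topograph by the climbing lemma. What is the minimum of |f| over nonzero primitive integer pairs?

descent: ρ → (-22,19,19)  [lands on river]
river: ρ → (19,19,-22)
river: ρ → (-22,25,16)
river: ρ → (16,39,-8)
river: ρ → (-8,41,11)
river: ρ → (11,25,-32)
river: ρ → (-32,39,4)
river: ρ → (4,41,-22)
river: ρ → (-22,3,23)
river: ρ → (23,43,-2)
river: ρ → (-2,45,1)
river: ρ → (1,45,-2)
river: ρ → (-2,43,23)
river: ρ → (23,3,-22)
river: ρ → (-22,41,4)
river: ρ → (4,39,-32)
river: ρ → (-32,25,11)
river: ρ → (11,41,-8)
river: ρ → (-8,39,16)
river: ρ → (16,25,-22)
closes: descent 1, river 20
min |a| on river = 1

1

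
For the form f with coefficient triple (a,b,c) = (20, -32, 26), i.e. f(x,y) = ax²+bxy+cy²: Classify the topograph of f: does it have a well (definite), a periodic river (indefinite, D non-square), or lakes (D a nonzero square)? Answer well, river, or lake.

D = b²−4ac = (-32)² − 4·20·26 = -1056
D < 0 ⇒ definite ⇒ every region one sign ⇒ single well

well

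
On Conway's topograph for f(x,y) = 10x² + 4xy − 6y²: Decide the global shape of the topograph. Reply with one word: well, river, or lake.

D = b²−4ac = 4² − 4·10·(-6) = 256
D = 16² is a perfect square ⇒ form factors over ℤ ⇒ lakes

lake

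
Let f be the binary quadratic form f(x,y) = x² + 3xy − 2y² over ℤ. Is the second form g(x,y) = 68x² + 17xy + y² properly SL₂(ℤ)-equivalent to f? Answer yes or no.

D₁ = 17, D₂ = 17
river cycle of f (length 6): (-2, 1, 2), (2, 3, -1), (-1, 3, 2), (2, 1, -2), (-2, 3, 1), (1, 3, -2)
river cycle of g (length 6): (1, 3, -2), (-2, 1, 2), (2, 3, -1), (-1, 3, 2), (2, 1, -2), (-2, 3, 1)
cycles coincide ⇒ equivalent

yes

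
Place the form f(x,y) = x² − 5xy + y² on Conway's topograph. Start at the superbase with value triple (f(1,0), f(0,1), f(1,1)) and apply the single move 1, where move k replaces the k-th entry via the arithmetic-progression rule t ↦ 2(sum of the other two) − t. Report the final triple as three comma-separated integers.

start (1,1,-3) = (f(1,0),f(0,1),f(1,1))
replace slot 1: 2·(1+(-3)) − 1 = -5 → (-5,1,-3)

-5,1,-3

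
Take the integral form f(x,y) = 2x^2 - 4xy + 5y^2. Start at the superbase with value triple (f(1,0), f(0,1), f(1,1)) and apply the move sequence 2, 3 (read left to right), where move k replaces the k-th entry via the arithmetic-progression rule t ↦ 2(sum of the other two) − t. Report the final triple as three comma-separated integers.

start (2,5,3) = (f(1,0),f(0,1),f(1,1))
replace slot 2: 2·(2+3) − 5 = 5 → (2,5,3)
replace slot 3: 2·(2+5) − 3 = 11 → (2,5,11)

2,5,11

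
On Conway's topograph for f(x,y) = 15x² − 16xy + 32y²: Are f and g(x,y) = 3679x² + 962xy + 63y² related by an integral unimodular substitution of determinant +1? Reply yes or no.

D₁ = -1664, D₂ = -1664
f: translate: b→14 (≡-16 mod 30), so (15,-16,32)→(15,14,31)
f: reduced (well bottom): (15,14,31) with a≤c, −a<b≤a
g: flip: (3679,962,63)→(63,-962,3679)
g: translate: b→46 (≡-962 mod 126), so (63,-962,3679)→(63,46,15)
g: flip: (63,46,15)→(15,-46,63)
g: translate: b→14 (≡-46 mod 30), so (15,-46,63)→(15,14,31)
g: reduced (well bottom): (15,14,31) with a≤c, −a<b≤a
reduced forms (15, 14, 31) vs (15, 14, 31) ⇒ equivalent

yes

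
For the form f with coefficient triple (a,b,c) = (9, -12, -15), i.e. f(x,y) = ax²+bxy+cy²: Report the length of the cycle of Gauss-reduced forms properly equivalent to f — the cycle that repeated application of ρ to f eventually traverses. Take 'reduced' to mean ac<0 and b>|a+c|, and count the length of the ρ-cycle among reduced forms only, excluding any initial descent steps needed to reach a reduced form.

D = 684, ⌊√D⌋ = 26
descent: ρ → (-15,12,9)  [lands on river]
river: ρ → (9,24,-3)
river: ρ → (-3,24,9)
river: ρ → (9,12,-15)
river: ρ → (-15,18,6)
river: ρ → (6,18,-15)
ρ-cycle length = 6 (tail of 1 descent step not counted)

6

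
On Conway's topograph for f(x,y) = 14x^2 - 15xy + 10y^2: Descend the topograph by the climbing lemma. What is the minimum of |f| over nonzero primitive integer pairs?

translate: b→13 (≡-15 mod 28), so (14,-15,10)→(14,13,9)
flip: (14,13,9)→(9,-13,14)
translate: b→5 (≡-13 mod 18), so (9,-13,14)→(9,5,10)
reduced (well bottom): (9,5,10) with a≤c, −a<b≤a
well minimum = a = 9

9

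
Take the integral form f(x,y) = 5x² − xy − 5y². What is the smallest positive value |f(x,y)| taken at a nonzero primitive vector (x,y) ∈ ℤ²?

descent: ρ → (-5,1,5)  [lands on river]
river: ρ → (5,9,-1)
river: ρ → (-1,9,5)
river: ρ → (5,1,-5)
river: ρ → (-5,9,1)
river: ρ → (1,9,-5)
closes: descent 1, river 6
min |a| on river = 1

1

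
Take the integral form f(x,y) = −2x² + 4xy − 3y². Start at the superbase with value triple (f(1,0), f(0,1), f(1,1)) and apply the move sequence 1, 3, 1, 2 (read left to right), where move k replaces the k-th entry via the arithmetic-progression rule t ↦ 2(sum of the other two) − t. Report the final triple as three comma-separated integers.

start (-2,-3,-1) = (f(1,0),f(0,1),f(1,1))
replace slot 1: 2·((-3)+(-1)) − (-2) = -6 → (-6,-3,-1)
replace slot 3: 2·((-6)+(-3)) − (-1) = -17 → (-6,-3,-17)
replace slot 1: 2·((-3)+(-17)) − (-6) = -34 → (-34,-3,-17)
replace slot 2: 2·((-34)+(-17)) − (-3) = -99 → (-34,-99,-17)

-34,-99,-17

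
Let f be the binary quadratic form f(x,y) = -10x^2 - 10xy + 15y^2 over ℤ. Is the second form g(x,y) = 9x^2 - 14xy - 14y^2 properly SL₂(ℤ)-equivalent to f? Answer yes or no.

D₁ = 700, D₂ = 700
river cycle of f (length 4): (15, 10, -10), (-10, 10, 15), (15, 20, -5), (-5, 20, 15)
river cycle of g (length 6): (-14, 14, 9), (9, 22, -6), (-6, 26, 1), (1, 26, -6), (-6, 22, 9), (9, 14, -14)
cycles differ ⇒ inequivalent

no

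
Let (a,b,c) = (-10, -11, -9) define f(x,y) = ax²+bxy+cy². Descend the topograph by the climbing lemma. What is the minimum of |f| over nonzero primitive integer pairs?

translate: b→-9 (≡11 mod 20), so (10,11,9)→(10,-9,8)
flip: (10,-9,8)→(8,9,10)
translate: b→-7 (≡9 mod 16), so (8,9,10)→(8,-7,9)
reduced (well bottom): (8,-7,9) with a≤c, −a<b≤a
well minimum |f| = |-8| = 8 (negative-definite)

8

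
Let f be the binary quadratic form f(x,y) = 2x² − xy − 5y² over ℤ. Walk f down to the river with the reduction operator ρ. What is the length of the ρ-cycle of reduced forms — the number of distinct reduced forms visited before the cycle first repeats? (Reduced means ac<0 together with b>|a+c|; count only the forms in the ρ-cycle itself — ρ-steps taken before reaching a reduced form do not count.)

D = 41, ⌊√D⌋ = 6
descent: ρ → (-5,1,2)
descent: ρ → (2,3,-4)  [lands on river]
river: ρ → (-4,5,1)
river: ρ → (1,5,-4)
river: ρ → (-4,3,2)
river: ρ → (2,5,-2)
river: ρ → (-2,3,4)
river: ρ → (4,5,-1)
river: ρ → (-1,5,4)
river: ρ → (4,3,-2)
river: ρ → (-2,5,2)
ρ-cycle length = 10 (tail of 2 descent steps not counted)

10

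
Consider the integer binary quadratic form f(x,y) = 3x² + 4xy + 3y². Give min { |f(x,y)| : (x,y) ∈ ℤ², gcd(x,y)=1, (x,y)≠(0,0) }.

translate: b→-2 (≡4 mod 6), so (3,4,3)→(3,-2,2)
flip: (3,-2,2)→(2,2,3)
reduced (well bottom): (2,2,3) with a≤c, −a<b≤a
well minimum = a = 2

2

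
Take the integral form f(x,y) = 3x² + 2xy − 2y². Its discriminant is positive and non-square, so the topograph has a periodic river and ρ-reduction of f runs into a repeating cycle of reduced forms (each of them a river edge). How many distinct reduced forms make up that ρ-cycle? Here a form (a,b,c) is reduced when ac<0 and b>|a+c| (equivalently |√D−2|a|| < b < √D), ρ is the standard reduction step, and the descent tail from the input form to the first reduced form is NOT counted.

D = 28, ⌊√D⌋ = 5
river: ρ → (-2,2,3)
river: ρ → (3,4,-1)
river: ρ → (-1,4,3)
river: ρ → (3,2,-2)
ρ-cycle length = 4 (tail of 0 descent steps not counted)

4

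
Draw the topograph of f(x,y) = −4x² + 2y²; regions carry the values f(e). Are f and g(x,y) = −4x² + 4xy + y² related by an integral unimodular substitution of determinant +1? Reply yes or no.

D₁ = 32, D₂ = 32
river cycle of f (length 2): (2, 4, -2), (-2, 4, 2)
river cycle of g (length 2): (1, 4, -4), (-4, 4, 1)
cycles differ ⇒ inequivalent

no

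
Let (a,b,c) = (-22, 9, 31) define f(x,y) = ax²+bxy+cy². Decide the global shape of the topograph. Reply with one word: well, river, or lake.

D = b²−4ac = 9² − 4·(-22)·31 = 2809
D = 53² is a perfect square ⇒ form factors over ℤ ⇒ lakes

lake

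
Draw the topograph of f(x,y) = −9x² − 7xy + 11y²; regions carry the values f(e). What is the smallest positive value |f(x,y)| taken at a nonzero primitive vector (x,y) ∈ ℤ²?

descent: ρ → (11,7,-9)  [lands on river]
river: ρ → (-9,11,9)
river: ρ → (9,7,-11)
river: ρ → (-11,15,5)
river: ρ → (5,15,-11)
river: ρ → (-11,7,9)
river: ρ → (9,11,-9)
river: ρ → (-9,7,11)
river: ρ → (11,15,-5)
river: ρ → (-5,15,11)
closes: descent 1, river 10
min |a| on river = 5

5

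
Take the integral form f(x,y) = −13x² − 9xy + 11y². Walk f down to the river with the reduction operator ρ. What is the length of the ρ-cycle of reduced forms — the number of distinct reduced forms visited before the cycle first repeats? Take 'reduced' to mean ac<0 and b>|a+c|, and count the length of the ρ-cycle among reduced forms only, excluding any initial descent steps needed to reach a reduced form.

D = 653, ⌊√D⌋ = 25
descent: ρ → (11,9,-13)  [lands on river]
river: ρ → (-13,17,7)
river: ρ → (7,25,-1)
river: ρ → (-1,25,7)
river: ρ → (7,17,-13)
river: ρ → (-13,9,11)
river: ρ → (11,13,-11)
river: ρ → (-11,9,13)
river: ρ → (13,17,-7)
river: ρ → (-7,25,1)
river: ρ → (1,25,-7)
river: ρ → (-7,17,13)
river: ρ → (13,9,-11)
river: ρ → (-11,13,11)
ρ-cycle length = 14 (tail of 1 descent step not counted)

14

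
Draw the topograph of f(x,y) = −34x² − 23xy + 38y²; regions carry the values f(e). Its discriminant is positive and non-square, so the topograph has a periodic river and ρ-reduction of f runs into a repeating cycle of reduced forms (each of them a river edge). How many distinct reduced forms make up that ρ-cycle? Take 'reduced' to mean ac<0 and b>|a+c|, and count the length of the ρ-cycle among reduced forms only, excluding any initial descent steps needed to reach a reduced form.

D = 5697, ⌊√D⌋ = 75
descent: ρ → (38,23,-34)  [lands on river]
river: ρ → (-34,45,27)
river: ρ → (27,63,-16)
river: ρ → (-16,65,23)
river: ρ → (23,73,-4)
river: ρ → (-4,71,41)
river: ρ → (41,11,-34)
river: ρ → (-34,57,18)
river: ρ → (18,51,-43)
river: ρ → (-43,35,26)
river: ρ → (26,69,-9)
river: ρ → (-9,75,2)
river: ρ → (2,73,-46)
river: ρ → (-46,19,29)
river: ρ → (29,39,-36)
river: ρ → (-36,33,32)
river: ρ → (32,31,-37)
river: ρ → (-37,43,26)
river: ρ → (26,61,-19)
river: ρ → (-19,53,38)
ρ-cycle length = 20 (tail of 1 descent step not counted)

20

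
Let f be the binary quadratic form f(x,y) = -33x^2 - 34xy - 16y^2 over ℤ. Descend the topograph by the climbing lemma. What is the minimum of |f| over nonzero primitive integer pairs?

translate: b→-32 (≡34 mod 66), so (33,34,16)→(33,-32,15)
flip: (33,-32,15)→(15,32,33)
translate: b→2 (≡32 mod 30), so (15,32,33)→(15,2,16)
reduced (well bottom): (15,2,16) with a≤c, −a<b≤a
well minimum |f| = |-15| = 15 (negative-definite)

15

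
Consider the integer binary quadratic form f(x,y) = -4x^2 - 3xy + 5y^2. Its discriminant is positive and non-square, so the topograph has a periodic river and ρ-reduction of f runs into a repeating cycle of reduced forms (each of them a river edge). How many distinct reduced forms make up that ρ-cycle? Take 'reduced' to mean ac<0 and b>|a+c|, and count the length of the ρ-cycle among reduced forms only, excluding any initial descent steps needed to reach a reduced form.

D = 89, ⌊√D⌋ = 9
descent: ρ → (5,3,-4)  [lands on river]
river: ρ → (-4,5,4)
river: ρ → (4,3,-5)
river: ρ → (-5,7,2)
river: ρ → (2,9,-1)
river: ρ → (-1,9,2)
river: ρ → (2,7,-5)
river: ρ → (-5,3,4)
river: ρ → (4,5,-4)
river: ρ → (-4,3,5)
river: ρ → (5,7,-2)
river: ρ → (-2,9,1)
river: ρ → (1,9,-2)
river: ρ → (-2,7,5)
ρ-cycle length = 14 (tail of 1 descent step not counted)

14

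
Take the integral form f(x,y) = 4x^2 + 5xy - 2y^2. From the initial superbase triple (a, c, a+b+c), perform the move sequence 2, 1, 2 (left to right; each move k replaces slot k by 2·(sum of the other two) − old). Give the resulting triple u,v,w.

start (4,-2,7) = (f(1,0),f(0,1),f(1,1))
replace slot 2: 2·(4+7) − (-2) = 24 → (4,24,7)
replace slot 1: 2·(24+7) − 4 = 58 → (58,24,7)
replace slot 2: 2·(58+7) − 24 = 106 → (58,106,7)

58,106,7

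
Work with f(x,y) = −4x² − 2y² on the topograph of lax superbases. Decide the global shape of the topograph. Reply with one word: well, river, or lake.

D = b²−4ac = 0² − 4·(-4)·(-2) = -32
D < 0 ⇒ definite ⇒ every region one sign ⇒ single well

well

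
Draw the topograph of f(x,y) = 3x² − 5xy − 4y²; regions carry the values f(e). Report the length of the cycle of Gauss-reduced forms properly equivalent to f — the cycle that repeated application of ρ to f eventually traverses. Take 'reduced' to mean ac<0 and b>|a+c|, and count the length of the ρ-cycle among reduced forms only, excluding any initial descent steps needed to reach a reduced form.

D = 73, ⌊√D⌋ = 8
descent: ρ → (-4,5,3)  [lands on river]
river: ρ → (3,7,-2)
river: ρ → (-2,5,6)
river: ρ → (6,7,-1)
river: ρ → (-1,7,6)
river: ρ → (6,5,-2)
river: ρ → (-2,7,3)
river: ρ → (3,5,-4)
river: ρ → (-4,3,4)
river: ρ → (4,5,-3)
river: ρ → (-3,7,2)
river: ρ → (2,5,-6)
river: ρ → (-6,7,1)
river: ρ → (1,7,-6)
river: ρ → (-6,5,2)
river: ρ → (2,7,-3)
river: ρ → (-3,5,4)
river: ρ → (4,3,-4)
ρ-cycle length = 18 (tail of 1 descent step not counted)

18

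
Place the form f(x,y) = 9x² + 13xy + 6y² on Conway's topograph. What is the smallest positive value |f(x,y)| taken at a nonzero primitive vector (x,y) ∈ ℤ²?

translate: b→-5 (≡13 mod 18), so (9,13,6)→(9,-5,2)
flip: (9,-5,2)→(2,5,9)
translate: b→1 (≡5 mod 4), so (2,5,9)→(2,1,6)
reduced (well bottom): (2,1,6) with a≤c, −a<b≤a
well minimum = a = 2

2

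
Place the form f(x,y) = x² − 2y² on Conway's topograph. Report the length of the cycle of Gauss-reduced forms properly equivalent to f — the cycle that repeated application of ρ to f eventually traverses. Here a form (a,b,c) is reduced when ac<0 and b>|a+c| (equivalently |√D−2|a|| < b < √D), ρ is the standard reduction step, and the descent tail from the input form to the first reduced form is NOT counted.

D = 8, ⌊√D⌋ = 2
descent: ρ → (-2,0,1)
descent: ρ → (1,2,-1)  [lands on river]
river: ρ → (-1,2,1)
ρ-cycle length = 2 (tail of 2 descent steps not counted)

2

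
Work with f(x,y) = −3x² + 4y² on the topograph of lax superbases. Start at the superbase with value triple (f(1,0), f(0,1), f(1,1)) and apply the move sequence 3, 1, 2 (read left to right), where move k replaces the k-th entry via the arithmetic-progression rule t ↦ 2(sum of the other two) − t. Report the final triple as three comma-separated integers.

start (-3,4,1) = (f(1,0),f(0,1),f(1,1))
replace slot 3: 2·((-3)+4) − 1 = 1 → (-3,4,1)
replace slot 1: 2·(4+1) − (-3) = 13 → (13,4,1)
replace slot 2: 2·(13+1) − 4 = 24 → (13,24,1)

13,24,1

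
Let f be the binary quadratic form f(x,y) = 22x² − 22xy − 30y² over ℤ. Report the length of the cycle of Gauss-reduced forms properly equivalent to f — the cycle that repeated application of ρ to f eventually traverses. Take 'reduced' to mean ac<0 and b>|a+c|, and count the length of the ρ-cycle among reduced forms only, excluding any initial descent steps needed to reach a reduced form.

D = 3124, ⌊√D⌋ = 55
descent: ρ → (-30,22,22)  [lands on river]
river: ρ → (22,22,-30)
river: ρ → (-30,38,14)
river: ρ → (14,46,-18)
river: ρ → (-18,26,34)
river: ρ → (34,42,-10)
river: ρ → (-10,38,42)
river: ρ → (42,46,-6)
river: ρ → (-6,50,26)
river: ρ → (26,54,-2)
river: ρ → (-2,54,26)
river: ρ → (26,50,-6)
river: ρ → (-6,46,42)
river: ρ → (42,38,-10)
river: ρ → (-10,42,34)
river: ρ → (34,26,-18)
river: ρ → (-18,46,14)
river: ρ → (14,38,-30)
ρ-cycle length = 18 (tail of 1 descent step not counted)

18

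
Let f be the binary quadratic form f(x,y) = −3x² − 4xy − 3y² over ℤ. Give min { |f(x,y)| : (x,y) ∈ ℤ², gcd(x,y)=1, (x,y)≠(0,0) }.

translate: b→-2 (≡4 mod 6), so (3,4,3)→(3,-2,2)
flip: (3,-2,2)→(2,2,3)
reduced (well bottom): (2,2,3) with a≤c, −a<b≤a
well minimum |f| = |-2| = 2 (negative-definite)

2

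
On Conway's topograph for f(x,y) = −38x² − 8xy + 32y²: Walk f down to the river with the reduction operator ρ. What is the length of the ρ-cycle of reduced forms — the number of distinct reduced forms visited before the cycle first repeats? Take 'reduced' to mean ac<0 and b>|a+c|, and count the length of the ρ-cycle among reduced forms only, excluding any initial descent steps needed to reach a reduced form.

D = 4928, ⌊√D⌋ = 70
descent: ρ → (32,8,-38)  [lands on river]
river: ρ → (-38,68,2)
river: ρ → (2,68,-38)
river: ρ → (-38,8,32)
river: ρ → (32,56,-14)
river: ρ → (-14,56,32)
ρ-cycle length = 6 (tail of 1 descent step not counted)

6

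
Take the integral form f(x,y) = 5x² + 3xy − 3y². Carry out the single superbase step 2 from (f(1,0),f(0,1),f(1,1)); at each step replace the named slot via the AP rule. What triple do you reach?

start (5,-3,5) = (f(1,0),f(0,1),f(1,1))
replace slot 2: 2·(5+5) − (-3) = 23 → (5,23,5)

5,23,5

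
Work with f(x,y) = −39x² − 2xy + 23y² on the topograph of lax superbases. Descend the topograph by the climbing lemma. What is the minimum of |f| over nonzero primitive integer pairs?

descent: ρ → (23,48,-14)  [lands on river]
river: ρ → (-14,36,41)
river: ρ → (41,46,-9)
river: ρ → (-9,44,46)
river: ρ → (46,48,-7)
river: ρ → (-7,50,39)
river: ρ → (39,28,-18)
river: ρ → (-18,44,23)
closes: descent 1, river 8
min |a| on river = 7

7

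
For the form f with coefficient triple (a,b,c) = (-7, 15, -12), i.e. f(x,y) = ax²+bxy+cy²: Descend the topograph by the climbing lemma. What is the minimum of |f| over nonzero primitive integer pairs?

translate: b→-1 (≡-15 mod 14), so (7,-15,12)→(7,-1,4)
flip: (7,-1,4)→(4,1,7)
reduced (well bottom): (4,1,7) with a≤c, −a<b≤a
well minimum |f| = |-4| = 4 (negative-definite)

4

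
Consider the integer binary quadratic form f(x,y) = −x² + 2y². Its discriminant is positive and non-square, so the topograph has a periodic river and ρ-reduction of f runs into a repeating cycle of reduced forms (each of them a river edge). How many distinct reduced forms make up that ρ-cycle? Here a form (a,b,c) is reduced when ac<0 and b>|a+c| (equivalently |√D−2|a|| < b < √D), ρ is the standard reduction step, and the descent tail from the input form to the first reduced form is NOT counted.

D = 8, ⌊√D⌋ = 2
descent: ρ → (2,0,-1)
descent: ρ → (-1,2,1)  [lands on river]
river: ρ → (1,2,-1)
ρ-cycle length = 2 (tail of 2 descent steps not counted)

2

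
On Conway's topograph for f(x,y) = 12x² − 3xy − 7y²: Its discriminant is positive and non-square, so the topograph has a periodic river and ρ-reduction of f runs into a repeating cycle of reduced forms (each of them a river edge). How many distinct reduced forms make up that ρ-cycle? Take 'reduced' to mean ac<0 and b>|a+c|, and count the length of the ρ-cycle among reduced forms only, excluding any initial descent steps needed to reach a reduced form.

D = 345, ⌊√D⌋ = 18
descent: ρ → (-7,17,2)  [lands on river]
river: ρ → (2,15,-15)
river: ρ → (-15,15,2)
river: ρ → (2,17,-7)
river: ρ → (-7,11,8)
river: ρ → (8,5,-10)
river: ρ → (-10,15,3)
river: ρ → (3,15,-10)
river: ρ → (-10,5,8)
river: ρ → (8,11,-7)
ρ-cycle length = 10 (tail of 1 descent step not counted)

10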